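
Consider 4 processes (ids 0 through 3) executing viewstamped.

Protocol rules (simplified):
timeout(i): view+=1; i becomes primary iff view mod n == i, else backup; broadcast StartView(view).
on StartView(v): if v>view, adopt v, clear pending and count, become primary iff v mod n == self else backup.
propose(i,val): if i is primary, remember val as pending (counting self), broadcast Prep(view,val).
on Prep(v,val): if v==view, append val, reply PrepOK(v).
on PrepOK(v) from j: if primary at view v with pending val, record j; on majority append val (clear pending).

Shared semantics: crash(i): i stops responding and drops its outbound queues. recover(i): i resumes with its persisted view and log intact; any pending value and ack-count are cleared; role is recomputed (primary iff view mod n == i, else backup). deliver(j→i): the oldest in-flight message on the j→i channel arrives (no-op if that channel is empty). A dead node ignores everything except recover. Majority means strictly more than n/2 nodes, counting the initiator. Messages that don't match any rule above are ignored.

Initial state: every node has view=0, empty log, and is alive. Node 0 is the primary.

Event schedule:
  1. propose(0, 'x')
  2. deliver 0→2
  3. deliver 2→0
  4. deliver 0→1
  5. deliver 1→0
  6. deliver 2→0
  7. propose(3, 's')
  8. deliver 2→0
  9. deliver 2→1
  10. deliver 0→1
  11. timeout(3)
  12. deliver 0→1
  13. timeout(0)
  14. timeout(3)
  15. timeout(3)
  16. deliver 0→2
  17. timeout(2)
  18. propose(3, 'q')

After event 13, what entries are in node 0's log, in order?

x

step 1 propose(0,'x'): —
step 2 deliver 0→2: 2={back,v=0,log=x}
step 3 deliver 2→0: —
step 4 deliver 0→1: 1={back,v=0,log=x}
step 5 deliver 1→0: 0={prim,v=0,log=x}
step 6 deliver 2→0: —
step 7 propose(3,'s'): —
step 8 deliver 2→0: —
step 9 deliver 2→1: —
step 10 deliver 0→1: —
step 11 timeout(3): 3={back,v=1,log=-}
step 12 deliver 0→1: —
step 13 timeout(0): 0={back,v=1,log=x}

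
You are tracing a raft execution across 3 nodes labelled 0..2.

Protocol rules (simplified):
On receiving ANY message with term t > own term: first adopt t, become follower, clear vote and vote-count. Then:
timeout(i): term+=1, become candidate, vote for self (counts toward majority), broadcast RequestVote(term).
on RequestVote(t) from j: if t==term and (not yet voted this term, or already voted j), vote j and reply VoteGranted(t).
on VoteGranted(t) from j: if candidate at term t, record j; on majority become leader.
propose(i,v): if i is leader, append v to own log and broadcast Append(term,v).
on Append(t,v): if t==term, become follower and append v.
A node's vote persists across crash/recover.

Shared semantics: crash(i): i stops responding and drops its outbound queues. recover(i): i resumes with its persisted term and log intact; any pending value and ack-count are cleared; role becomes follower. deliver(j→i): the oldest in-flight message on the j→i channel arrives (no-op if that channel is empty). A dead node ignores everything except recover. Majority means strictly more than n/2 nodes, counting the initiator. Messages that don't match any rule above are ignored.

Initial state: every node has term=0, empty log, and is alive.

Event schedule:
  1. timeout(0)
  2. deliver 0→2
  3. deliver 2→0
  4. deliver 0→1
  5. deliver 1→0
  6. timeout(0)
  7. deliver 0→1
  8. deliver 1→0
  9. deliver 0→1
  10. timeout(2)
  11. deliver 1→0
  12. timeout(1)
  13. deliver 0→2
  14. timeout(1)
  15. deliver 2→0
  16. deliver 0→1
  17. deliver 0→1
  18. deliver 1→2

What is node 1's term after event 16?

[1] timeout(0) → N0(cand t1 [-])
[2] deliver 0→2 → N2(foll t1 [-])
[3] deliver 2→0 → N0(lead t1 [-])
[4] deliver 0→1 → N1(foll t1 [-])
[5] deliver 1→0 → ∅
[6] timeout(0) → N0(cand t2 [-])
[7] deliver 0→1 → N1(foll t2 [-])
[8] deliver 1→0 → N0(lead t2 [-])
[9] deliver 0→1 → ∅
[10] timeout(2) → N2(cand t2 [-])
[11] deliver 1→0 → ∅
[12] timeout(1) → N1(cand t3 [-])
[13] deliver 0→2 → ∅
[14] timeout(1) → N1(cand t4 [-])
[15] deliver 2→0 → ∅
[16] deliver 0→1 → ∅

4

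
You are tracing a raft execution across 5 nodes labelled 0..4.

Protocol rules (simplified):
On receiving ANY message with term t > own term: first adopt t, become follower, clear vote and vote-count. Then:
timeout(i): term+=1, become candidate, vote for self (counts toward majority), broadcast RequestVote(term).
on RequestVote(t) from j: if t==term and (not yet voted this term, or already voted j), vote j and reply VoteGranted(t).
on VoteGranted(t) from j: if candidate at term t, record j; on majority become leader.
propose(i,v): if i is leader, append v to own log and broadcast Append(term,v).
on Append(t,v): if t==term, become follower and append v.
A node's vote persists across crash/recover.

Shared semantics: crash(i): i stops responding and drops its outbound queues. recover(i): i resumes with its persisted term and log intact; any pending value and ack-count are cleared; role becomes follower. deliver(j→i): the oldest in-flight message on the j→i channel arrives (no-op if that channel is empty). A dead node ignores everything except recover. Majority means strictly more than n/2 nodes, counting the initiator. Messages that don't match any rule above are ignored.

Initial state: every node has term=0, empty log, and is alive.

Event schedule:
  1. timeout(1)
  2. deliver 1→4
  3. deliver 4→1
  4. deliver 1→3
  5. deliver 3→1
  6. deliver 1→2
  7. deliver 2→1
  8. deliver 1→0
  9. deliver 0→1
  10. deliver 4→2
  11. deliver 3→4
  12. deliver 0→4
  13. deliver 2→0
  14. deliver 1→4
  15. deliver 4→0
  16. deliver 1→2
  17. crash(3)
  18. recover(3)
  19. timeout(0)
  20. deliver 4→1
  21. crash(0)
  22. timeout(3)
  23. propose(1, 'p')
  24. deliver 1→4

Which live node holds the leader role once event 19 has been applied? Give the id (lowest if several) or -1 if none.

after 1 — timeout(1): n1:cand/t1/[-]
after 2 — deliver 1→4: n4:foll/t1/[-]
after 3 — deliver 4→1: ·
after 4 — deliver 1→3: n3:foll/t1/[-]
after 5 — deliver 3→1: n1:lead/t1/[-]
after 6 — deliver 1→2: n2:foll/t1/[-]
after 7 — deliver 2→1: ·
after 8 — deliver 1→0: n0:foll/t1/[-]
after 9 — deliver 0→1: ·
after 10 — deliver 4→2: ·
after 11 — deliver 3→4: ·
after 12 — deliver 0→4: ·
after 13 — deliver 2→0: ·
after 14 — deliver 1→4: ·
after 15 — deliver 4→0: ·
after 16 — deliver 1→2: ·
after 17 — crash(3): n3:✗foll/t1/[-]
after 18 — recover(3): n3:foll/t1/[-]
after 19 — timeout(0): n0:cand/t2/[-]

1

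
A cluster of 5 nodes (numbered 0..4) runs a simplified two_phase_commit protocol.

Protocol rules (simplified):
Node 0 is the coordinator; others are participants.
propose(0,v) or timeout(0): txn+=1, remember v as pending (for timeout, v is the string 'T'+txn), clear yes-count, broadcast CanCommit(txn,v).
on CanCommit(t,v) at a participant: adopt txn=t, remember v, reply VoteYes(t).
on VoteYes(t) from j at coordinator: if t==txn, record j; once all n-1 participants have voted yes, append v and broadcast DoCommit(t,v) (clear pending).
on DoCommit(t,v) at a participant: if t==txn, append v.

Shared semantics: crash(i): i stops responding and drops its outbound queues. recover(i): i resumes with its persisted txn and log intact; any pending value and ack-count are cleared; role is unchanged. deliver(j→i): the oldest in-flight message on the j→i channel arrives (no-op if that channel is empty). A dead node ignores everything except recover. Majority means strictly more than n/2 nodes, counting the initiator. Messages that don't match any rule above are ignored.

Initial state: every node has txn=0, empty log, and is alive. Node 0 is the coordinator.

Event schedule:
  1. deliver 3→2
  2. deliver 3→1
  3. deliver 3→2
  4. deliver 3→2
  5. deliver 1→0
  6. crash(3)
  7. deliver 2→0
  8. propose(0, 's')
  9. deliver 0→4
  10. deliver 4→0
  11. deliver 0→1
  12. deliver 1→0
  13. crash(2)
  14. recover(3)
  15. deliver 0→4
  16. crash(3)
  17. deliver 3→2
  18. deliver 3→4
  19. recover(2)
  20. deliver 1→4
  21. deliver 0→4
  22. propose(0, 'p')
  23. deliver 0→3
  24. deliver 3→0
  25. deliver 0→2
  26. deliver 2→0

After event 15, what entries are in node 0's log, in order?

empty

e1 deliver 3→2: ·
e2 deliver 3→1: ·
e3 deliver 3→2: ·
e4 deliver 3→2: ·
e5 deliver 1→0: ·
e6 crash(3): 3[✗part,t=0,-]
e7 deliver 2→0: ·
e8 propose(0,'s'): 0[coor,t=1,-]
e9 deliver 0→4: 4[part,t=1,-]
e10 deliver 4→0: ·
e11 deliver 0→1: 1[part,t=1,-]
e12 deliver 1→0: ·
e13 crash(2): 2[✗part,t=0,-]
e14 recover(3): 3[part,t=0,-]
e15 deliver 0→4: ·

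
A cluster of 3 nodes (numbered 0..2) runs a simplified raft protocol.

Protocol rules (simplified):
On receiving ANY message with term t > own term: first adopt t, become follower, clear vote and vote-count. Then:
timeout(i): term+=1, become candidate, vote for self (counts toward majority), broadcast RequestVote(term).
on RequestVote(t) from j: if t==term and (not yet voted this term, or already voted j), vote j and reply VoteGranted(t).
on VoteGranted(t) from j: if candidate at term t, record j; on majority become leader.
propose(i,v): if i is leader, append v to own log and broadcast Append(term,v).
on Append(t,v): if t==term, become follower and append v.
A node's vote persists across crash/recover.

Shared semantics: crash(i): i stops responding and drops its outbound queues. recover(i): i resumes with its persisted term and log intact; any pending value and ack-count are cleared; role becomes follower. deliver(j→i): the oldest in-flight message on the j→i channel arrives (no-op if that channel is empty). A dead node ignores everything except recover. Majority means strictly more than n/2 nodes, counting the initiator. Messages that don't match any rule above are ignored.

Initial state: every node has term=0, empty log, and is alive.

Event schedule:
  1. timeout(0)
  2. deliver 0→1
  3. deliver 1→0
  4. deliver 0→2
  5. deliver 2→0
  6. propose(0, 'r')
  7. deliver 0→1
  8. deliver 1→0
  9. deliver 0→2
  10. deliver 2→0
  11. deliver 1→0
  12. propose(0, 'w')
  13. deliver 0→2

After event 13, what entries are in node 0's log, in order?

after 1 — timeout(0): n0:cand/t1/[-]
after 2 — deliver 0→1: n1:foll/t1/[-]
after 3 — deliver 1→0: n0:lead/t1/[-]
after 4 — deliver 0→2: n2:foll/t1/[-]
after 5 — deliver 2→0: ·
after 6 — propose(0,'r'): n0:lead/t1/[r]
after 7 — deliver 0→1: n1:foll/t1/[r]
after 8 — deliver 1→0: ·
after 9 — deliver 0→2: n2:foll/t1/[r]
after 10 — deliver 2→0: ·
after 11 — deliver 1→0: ·
after 12 — propose(0,'w'): n0:lead/t1/[r,w]
after 13 — deliver 0→2: n2:foll/t1/[r,w]

r,w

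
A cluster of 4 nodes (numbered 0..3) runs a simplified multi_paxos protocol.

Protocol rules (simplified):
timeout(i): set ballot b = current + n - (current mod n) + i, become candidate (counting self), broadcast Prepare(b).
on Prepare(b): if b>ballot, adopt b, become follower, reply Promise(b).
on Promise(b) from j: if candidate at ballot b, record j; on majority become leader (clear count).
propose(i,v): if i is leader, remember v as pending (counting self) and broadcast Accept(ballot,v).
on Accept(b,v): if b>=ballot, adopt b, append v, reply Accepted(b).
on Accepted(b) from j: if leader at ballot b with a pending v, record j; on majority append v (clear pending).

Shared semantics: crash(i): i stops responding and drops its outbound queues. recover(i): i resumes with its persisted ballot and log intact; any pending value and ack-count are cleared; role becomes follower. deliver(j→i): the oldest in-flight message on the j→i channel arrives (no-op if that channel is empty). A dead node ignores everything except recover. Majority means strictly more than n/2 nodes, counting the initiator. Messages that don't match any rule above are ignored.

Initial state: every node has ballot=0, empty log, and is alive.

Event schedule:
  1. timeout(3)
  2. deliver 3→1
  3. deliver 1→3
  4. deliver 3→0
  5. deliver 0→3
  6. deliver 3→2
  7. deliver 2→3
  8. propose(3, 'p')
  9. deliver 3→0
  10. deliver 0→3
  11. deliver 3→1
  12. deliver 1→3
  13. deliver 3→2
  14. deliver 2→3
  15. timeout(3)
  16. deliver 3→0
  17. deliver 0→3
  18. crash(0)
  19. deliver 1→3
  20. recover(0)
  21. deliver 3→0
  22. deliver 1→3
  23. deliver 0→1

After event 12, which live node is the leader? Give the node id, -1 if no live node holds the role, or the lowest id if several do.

3

e1 timeout(3): 3[cand,b=7,-]
e2 deliver 3→1: 1[foll,b=7,-]
e3 deliver 1→3: ·
e4 deliver 3→0: 0[foll,b=7,-]
e5 deliver 0→3: 3[lead,b=7,-]
e6 deliver 3→2: 2[foll,b=7,-]
e7 deliver 2→3: ·
e8 propose(3,'p'): ·
e9 deliver 3→0: 0[foll,b=7,p]
e10 deliver 0→3: ·
e11 deliver 3→1: 1[foll,b=7,p]
e12 deliver 1→3: 3[lead,b=7,p]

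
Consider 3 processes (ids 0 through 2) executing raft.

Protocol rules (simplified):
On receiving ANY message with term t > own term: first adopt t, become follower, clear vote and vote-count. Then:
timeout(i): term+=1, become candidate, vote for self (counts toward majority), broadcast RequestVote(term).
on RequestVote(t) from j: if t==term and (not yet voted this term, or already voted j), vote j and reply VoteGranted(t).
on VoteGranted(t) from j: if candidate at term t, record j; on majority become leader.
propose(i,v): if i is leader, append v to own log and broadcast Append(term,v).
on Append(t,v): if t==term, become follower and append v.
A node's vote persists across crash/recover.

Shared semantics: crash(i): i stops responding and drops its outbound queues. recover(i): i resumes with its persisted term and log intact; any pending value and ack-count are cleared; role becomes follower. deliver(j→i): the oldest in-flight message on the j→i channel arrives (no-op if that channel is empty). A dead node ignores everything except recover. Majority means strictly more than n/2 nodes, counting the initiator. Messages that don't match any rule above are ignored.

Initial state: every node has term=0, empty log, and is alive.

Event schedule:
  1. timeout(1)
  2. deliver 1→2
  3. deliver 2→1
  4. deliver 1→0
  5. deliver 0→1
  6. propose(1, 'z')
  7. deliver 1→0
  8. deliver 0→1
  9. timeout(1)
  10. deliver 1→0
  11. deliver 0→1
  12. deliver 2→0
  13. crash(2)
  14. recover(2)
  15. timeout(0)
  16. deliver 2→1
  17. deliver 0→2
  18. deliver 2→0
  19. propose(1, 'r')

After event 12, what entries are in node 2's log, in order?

empty

[1] timeout(1) → N1(cand t1 [-])
[2] deliver 1→2 → N2(foll t1 [-])
[3] deliver 2→1 → N1(lead t1 [-])
[4] deliver 1→0 → N0(foll t1 [-])
[5] deliver 0→1 → ∅
[6] propose(1,'z') → N1(lead t1 [z])
[7] deliver 1→0 → N0(foll t1 [z])
[8] deliver 0→1 → ∅
[9] timeout(1) → N1(cand t2 [z])
[10] deliver 1→0 → N0(foll t2 [z])
[11] deliver 0→1 → N1(lead t2 [z])
[12] deliver 2→0 → ∅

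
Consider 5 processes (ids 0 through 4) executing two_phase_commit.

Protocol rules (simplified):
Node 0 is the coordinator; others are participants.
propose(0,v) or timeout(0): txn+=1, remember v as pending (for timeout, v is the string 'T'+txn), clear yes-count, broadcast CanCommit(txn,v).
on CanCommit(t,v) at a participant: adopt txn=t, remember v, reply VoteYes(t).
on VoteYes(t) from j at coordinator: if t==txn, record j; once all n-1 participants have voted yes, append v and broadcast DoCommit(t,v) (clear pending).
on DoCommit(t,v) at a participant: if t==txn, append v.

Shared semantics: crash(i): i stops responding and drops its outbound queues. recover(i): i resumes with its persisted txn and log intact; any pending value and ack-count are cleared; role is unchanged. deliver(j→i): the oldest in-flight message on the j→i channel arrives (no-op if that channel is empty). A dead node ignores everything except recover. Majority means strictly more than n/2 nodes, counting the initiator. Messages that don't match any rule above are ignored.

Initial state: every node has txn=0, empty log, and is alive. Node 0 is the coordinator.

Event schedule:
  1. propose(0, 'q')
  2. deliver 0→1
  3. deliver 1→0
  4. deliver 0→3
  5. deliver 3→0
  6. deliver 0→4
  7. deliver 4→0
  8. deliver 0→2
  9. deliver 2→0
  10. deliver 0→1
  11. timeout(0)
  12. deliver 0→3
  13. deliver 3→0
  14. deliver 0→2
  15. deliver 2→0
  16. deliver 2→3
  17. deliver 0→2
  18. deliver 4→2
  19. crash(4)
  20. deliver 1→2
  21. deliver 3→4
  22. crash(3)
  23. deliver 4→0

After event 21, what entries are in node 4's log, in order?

step 1 propose(0,'q'): 0={coor,t=1,log=-}
step 2 deliver 0→1: 1={part,t=1,log=-}
step 3 deliver 1→0: —
step 4 deliver 0→3: 3={part,t=1,log=-}
step 5 deliver 3→0: —
step 6 deliver 0→4: 4={part,t=1,log=-}
step 7 deliver 4→0: —
step 8 deliver 0→2: 2={part,t=1,log=-}
step 9 deliver 2→0: 0={coor,t=1,log=q}
step 10 deliver 0→1: 1={part,t=1,log=q}
step 11 timeout(0): 0={coor,t=2,log=q}
step 12 deliver 0→3: 3={part,t=1,log=q}
step 13 deliver 3→0: —
step 14 deliver 0→2: 2={part,t=1,log=q}
step 15 deliver 2→0: —
step 16 deliver 2→3: —
step 17 deliver 0→2: 2={part,t=2,log=q}
step 18 deliver 4→2: —
step 19 crash(4): 4={✗part,t=1,log=-}
step 20 deliver 1→2: —
step 21 deliver 3→4: —

empty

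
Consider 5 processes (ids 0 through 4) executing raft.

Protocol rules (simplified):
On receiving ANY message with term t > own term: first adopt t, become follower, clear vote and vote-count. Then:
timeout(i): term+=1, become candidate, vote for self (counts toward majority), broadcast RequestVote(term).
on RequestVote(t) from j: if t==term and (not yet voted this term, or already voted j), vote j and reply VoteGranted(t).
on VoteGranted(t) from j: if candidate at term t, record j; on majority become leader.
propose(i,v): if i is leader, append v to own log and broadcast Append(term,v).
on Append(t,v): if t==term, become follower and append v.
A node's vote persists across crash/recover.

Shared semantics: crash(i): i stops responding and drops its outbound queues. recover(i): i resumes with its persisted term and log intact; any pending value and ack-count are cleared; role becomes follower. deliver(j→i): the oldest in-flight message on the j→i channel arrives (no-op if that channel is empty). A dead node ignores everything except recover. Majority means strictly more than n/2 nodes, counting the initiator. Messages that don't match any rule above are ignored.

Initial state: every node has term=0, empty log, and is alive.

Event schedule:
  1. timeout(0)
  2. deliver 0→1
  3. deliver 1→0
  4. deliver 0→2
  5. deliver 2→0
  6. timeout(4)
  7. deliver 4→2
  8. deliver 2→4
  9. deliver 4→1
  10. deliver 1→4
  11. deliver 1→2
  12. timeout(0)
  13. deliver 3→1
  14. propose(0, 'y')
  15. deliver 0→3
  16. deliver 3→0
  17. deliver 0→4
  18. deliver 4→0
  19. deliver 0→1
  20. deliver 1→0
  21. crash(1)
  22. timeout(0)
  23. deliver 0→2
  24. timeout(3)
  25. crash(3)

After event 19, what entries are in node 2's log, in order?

empty

1. timeout(0):  <0:cand t1 ->
2. deliver 0→1:  <1:foll t1 ->
3. deliver 1→0:  nop
4. deliver 0→2:  <2:foll t1 ->
5. deliver 2→0:  <0:lead t1 ->
6. timeout(4):  <4:cand t1 ->
7. deliver 4→2:  nop
8. deliver 2→4:  nop
9. deliver 4→1:  nop
10. deliver 1→4:  nop
11. deliver 1→2:  nop
12. timeout(0):  <0:cand t2 ->
13. deliver 3→1:  nop
14. propose(0,'y'):  nop
15. deliver 0→3:  <3:foll t1 ->
16. deliver 3→0:  nop
17. deliver 0→4:  nop
18. deliver 4→0:  nop
19. deliver 0→1:  <1:foll t2 ->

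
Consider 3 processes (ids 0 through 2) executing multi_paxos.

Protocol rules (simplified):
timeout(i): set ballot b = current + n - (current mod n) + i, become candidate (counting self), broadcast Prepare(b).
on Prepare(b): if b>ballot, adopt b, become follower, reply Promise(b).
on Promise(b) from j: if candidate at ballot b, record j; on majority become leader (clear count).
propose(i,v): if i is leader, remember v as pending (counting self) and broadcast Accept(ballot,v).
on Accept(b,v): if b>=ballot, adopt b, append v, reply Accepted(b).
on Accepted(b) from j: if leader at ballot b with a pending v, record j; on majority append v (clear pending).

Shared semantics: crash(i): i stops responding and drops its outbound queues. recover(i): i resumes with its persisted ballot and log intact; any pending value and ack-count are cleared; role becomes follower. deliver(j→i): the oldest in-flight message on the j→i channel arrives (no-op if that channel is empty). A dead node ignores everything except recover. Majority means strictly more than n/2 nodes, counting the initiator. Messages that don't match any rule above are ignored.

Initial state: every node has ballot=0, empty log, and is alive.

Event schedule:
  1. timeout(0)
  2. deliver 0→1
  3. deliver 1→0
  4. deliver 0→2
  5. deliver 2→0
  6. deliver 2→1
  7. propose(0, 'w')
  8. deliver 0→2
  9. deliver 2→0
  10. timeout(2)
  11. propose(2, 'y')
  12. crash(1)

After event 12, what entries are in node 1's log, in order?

after 1 — timeout(0): n0:cand/b3/[-]
after 2 — deliver 0→1: n1:foll/b3/[-]
after 3 — deliver 1→0: n0:lead/b3/[-]
after 4 — deliver 0→2: n2:foll/b3/[-]
after 5 — deliver 2→0: ·
after 6 — deliver 2→1: ·
after 7 — propose(0,'w'): ·
after 8 — deliver 0→2: n2:foll/b3/[w]
after 9 — deliver 2→0: n0:lead/b3/[w]
after 10 — timeout(2): n2:cand/b8/[w]
after 11 — propose(2,'y'): ·
after 12 — crash(1): n1:✗foll/b3/[-]

empty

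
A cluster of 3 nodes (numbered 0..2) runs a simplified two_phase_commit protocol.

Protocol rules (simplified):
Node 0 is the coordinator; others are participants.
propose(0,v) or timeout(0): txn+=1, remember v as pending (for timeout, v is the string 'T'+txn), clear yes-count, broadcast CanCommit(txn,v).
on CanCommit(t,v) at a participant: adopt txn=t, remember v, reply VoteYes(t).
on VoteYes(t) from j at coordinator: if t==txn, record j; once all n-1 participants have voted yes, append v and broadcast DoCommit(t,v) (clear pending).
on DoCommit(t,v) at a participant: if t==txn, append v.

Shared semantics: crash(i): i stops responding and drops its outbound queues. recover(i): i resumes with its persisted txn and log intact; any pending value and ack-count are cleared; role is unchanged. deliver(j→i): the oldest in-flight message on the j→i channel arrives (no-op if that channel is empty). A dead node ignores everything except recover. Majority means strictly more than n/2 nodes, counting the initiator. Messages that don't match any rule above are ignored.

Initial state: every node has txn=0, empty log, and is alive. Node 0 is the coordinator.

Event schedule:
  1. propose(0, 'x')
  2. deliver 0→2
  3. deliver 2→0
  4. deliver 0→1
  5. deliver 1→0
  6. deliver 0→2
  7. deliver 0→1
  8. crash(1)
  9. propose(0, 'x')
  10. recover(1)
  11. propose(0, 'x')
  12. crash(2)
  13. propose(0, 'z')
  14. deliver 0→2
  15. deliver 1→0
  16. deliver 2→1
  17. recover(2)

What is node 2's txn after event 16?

after 1 — propose(0,'x'): n0:coor/t1/[-]
after 2 — deliver 0→2: n2:part/t1/[-]
after 3 — deliver 2→0: ·
after 4 — deliver 0→1: n1:part/t1/[-]
after 5 — deliver 1→0: n0:coor/t1/[x]
after 6 — deliver 0→2: n2:part/t1/[x]
after 7 — deliver 0→1: n1:part/t1/[x]
after 8 — crash(1): n1:✗part/t1/[x]
after 9 — propose(0,'x'): n0:coor/t2/[x]
after 10 — recover(1): n1:part/t1/[x]
after 11 — propose(0,'x'): n0:coor/t3/[x]
after 12 — crash(2): n2:✗part/t1/[x]
after 13 — propose(0,'z'): n0:coor/t4/[x]
after 14 — deliver 0→2: ·
after 15 — deliver 1→0: ·
after 16 — deliver 2→1: ·

1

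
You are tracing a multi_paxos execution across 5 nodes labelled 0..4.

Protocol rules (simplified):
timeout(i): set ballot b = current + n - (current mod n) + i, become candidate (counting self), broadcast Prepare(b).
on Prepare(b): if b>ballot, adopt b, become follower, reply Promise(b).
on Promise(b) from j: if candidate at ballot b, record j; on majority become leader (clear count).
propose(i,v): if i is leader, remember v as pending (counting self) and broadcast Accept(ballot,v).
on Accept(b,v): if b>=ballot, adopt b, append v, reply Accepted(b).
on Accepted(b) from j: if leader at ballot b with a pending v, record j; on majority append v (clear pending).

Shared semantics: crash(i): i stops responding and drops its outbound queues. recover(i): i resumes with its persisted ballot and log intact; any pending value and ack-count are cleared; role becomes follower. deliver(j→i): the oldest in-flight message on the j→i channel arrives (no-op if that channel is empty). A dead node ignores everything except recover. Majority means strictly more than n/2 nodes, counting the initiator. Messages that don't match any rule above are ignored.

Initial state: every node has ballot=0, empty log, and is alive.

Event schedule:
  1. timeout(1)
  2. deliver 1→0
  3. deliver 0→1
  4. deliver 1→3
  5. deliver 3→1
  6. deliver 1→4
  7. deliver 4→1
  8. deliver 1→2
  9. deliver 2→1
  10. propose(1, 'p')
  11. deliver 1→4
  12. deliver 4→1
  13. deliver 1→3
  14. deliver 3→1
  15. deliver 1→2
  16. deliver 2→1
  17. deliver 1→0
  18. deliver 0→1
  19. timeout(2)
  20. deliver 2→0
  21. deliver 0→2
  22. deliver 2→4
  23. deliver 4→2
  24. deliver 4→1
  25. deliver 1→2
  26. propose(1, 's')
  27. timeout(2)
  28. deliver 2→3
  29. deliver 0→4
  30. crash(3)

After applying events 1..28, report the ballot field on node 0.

step 1 timeout(1): 1={cand,b=6,log=-}
step 2 deliver 1→0: 0={foll,b=6,log=-}
step 3 deliver 0→1: —
step 4 deliver 1→3: 3={foll,b=6,log=-}
step 5 deliver 3→1: 1={lead,b=6,log=-}
step 6 deliver 1→4: 4={foll,b=6,log=-}
step 7 deliver 4→1: —
step 8 deliver 1→2: 2={foll,b=6,log=-}
step 9 deliver 2→1: —
step 10 propose(1,'p'): —
step 11 deliver 1→4: 4={foll,b=6,log=p}
step 12 deliver 4→1: —
step 13 deliver 1→3: 3={foll,b=6,log=p}
step 14 deliver 3→1: 1={lead,b=6,log=p}
step 15 deliver 1→2: 2={foll,b=6,log=p}
step 16 deliver 2→1: —
step 17 deliver 1→0: 0={foll,b=6,log=p}
step 18 deliver 0→1: —
step 19 timeout(2): 2={cand,b=12,log=p}
step 20 deliver 2→0: 0={foll,b=12,log=p}
step 21 deliver 0→2: —
step 22 deliver 2→4: 4={foll,b=12,log=p}
step 23 deliver 4→2: 2={lead,b=12,log=p}
step 24 deliver 4→1: —
step 25 deliver 1→2: —
step 26 propose(1,'s'): —
step 27 timeout(2): 2={cand,b=17,log=p}
step 28 deliver 2→3: 3={foll,b=12,log=p}

12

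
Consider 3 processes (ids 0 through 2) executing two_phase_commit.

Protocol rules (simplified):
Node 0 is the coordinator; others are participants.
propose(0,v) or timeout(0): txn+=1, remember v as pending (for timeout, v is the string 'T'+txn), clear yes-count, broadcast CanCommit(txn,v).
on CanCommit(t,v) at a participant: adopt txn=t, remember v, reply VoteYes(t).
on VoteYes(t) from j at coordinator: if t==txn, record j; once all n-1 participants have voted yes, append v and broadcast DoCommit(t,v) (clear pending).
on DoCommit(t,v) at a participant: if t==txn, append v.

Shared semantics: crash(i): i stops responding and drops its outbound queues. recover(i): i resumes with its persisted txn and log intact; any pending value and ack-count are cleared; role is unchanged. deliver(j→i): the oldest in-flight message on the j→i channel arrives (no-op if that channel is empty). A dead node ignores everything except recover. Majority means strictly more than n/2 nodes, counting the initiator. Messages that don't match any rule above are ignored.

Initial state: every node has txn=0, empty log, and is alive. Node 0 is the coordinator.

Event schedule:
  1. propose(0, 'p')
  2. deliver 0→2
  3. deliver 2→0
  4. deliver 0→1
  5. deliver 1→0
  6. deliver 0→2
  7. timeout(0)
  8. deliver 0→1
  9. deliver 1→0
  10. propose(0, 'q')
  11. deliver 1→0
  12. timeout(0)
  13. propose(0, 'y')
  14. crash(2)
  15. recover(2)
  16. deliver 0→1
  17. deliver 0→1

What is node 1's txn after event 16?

2

e1 propose(0,'p'): 0[coor,t=1,-]
e2 deliver 0→2: 2[part,t=1,-]
e3 deliver 2→0: ·
e4 deliver 0→1: 1[part,t=1,-]
e5 deliver 1→0: 0[coor,t=1,p]
e6 deliver 0→2: 2[part,t=1,p]
e7 timeout(0): 0[coor,t=2,p]
e8 deliver 0→1: 1[part,t=1,p]
e9 deliver 1→0: ·
e10 propose(0,'q'): 0[coor,t=3,p]
e11 deliver 1→0: ·
e12 timeout(0): 0[coor,t=4,p]
e13 propose(0,'y'): 0[coor,t=5,p]
e14 crash(2): 2[✗part,t=1,p]
e15 recover(2): 2[part,t=1,p]
e16 deliver 0→1: 1[part,t=2,p]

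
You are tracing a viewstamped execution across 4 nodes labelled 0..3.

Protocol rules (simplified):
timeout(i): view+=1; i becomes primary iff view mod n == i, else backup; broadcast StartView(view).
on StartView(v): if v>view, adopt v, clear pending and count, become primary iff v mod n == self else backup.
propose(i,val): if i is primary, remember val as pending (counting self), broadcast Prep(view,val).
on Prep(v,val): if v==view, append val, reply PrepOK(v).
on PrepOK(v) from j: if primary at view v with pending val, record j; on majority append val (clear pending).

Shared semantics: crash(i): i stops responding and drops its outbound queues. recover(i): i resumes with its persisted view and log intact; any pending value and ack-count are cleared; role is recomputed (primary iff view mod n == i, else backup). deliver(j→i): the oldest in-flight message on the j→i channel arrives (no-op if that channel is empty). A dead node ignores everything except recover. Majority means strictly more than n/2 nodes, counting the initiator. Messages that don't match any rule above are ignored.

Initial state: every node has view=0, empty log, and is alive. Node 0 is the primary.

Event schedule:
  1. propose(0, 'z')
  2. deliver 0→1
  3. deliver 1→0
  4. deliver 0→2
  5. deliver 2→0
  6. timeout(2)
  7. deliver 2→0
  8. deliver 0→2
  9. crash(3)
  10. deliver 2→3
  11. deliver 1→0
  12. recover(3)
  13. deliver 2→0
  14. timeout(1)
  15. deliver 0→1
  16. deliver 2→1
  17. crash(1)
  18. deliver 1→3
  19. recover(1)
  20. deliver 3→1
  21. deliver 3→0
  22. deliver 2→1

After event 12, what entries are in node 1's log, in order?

e1 propose(0,'z'): ·
e2 deliver 0→1: 1[back,v=0,z]
e3 deliver 1→0: ·
e4 deliver 0→2: 2[back,v=0,z]
e5 deliver 2→0: 0[prim,v=0,z]
e6 timeout(2): 2[back,v=1,z]
e7 deliver 2→0: 0[back,v=1,z]
e8 deliver 0→2: ·
e9 crash(3): 3[✗back,v=0,-]
e10 deliver 2→3: ·
e11 deliver 1→0: ·
e12 recover(3): 3[back,v=0,-]

z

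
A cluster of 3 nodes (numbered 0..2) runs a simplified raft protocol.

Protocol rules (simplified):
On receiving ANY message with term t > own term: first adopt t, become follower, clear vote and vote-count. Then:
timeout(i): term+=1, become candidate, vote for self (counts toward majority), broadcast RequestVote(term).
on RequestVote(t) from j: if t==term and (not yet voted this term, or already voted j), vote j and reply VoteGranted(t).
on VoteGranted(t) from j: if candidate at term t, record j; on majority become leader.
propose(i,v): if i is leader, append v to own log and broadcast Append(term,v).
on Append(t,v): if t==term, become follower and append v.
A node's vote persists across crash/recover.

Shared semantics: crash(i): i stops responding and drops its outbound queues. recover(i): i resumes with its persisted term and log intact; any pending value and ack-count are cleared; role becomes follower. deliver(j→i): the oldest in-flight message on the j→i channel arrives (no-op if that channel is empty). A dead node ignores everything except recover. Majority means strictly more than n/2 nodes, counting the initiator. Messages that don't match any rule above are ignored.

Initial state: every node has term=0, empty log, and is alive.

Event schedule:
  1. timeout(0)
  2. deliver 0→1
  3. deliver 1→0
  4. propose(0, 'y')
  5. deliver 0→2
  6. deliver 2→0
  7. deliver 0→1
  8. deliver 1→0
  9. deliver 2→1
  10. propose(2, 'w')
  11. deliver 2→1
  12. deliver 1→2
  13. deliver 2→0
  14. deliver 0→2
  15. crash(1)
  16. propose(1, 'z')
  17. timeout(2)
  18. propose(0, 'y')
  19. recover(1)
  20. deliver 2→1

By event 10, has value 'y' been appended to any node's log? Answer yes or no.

yes

after 1 — timeout(0): n0:cand/t1/[-]
after 2 — deliver 0→1: n1:foll/t1/[-]
after 3 — deliver 1→0: n0:lead/t1/[-]
after 4 — propose(0,'y'): n0:lead/t1/[y]
after 5 — deliver 0→2: n2:foll/t1/[-]
after 6 — deliver 2→0: ·
after 7 — deliver 0→1: n1:foll/t1/[y]
after 8 — deliver 1→0: ·
after 9 — deliver 2→1: ·
after 10 — propose(2,'w'): ·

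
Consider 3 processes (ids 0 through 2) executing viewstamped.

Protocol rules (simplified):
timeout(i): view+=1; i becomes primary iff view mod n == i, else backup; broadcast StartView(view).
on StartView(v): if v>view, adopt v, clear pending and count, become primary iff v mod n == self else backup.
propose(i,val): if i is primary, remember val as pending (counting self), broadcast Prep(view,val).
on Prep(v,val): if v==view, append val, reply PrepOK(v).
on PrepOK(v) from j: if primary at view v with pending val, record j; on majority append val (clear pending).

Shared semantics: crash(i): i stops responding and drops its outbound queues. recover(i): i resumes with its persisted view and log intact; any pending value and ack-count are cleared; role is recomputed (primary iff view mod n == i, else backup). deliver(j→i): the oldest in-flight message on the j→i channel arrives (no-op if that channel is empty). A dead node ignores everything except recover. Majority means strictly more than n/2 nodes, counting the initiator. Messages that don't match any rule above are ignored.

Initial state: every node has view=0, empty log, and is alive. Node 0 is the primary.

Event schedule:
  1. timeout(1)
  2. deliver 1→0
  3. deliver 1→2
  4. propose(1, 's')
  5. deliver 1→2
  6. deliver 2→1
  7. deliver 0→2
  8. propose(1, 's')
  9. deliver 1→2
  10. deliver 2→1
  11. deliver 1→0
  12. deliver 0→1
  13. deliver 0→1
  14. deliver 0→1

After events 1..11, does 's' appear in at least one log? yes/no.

1. timeout(1):  <1:prim v1 ->
2. deliver 1→0:  <0:back v1 ->
3. deliver 1→2:  <2:back v1 ->
4. propose(1,'s'):  nop
5. deliver 1→2:  <2:back v1 s>
6. deliver 2→1:  <1:prim v1 s>
7. deliver 0→2:  nop
8. propose(1,'s'):  nop
9. deliver 1→2:  <2:back v1 s,s>
10. deliver 2→1:  <1:prim v1 s,s>
11. deliver 1→0:  <0:back v1 s>

yes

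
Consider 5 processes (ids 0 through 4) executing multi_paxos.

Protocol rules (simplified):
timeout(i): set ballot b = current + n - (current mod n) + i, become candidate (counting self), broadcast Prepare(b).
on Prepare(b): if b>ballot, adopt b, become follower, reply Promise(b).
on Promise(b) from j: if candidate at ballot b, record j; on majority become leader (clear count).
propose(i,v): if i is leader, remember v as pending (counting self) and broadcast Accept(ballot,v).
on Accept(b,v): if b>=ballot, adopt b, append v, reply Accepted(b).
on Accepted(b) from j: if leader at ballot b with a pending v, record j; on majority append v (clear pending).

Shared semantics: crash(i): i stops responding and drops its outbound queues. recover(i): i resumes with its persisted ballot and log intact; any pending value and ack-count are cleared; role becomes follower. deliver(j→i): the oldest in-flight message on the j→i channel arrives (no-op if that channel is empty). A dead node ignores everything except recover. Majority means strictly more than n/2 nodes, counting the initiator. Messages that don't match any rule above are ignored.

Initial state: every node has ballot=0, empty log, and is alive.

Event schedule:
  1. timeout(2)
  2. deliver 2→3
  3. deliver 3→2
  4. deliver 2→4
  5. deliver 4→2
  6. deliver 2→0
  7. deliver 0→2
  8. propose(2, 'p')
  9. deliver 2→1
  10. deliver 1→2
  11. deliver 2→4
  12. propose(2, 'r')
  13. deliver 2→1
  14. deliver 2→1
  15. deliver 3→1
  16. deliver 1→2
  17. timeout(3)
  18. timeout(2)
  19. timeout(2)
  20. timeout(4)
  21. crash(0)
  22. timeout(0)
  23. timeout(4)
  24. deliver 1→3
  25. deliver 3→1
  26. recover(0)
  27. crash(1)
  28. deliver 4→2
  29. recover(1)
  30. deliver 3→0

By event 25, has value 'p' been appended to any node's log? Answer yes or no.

step 1 timeout(2): 2={cand,b=7,log=-}
step 2 deliver 2→3: 3={foll,b=7,log=-}
step 3 deliver 3→2: —
step 4 deliver 2→4: 4={foll,b=7,log=-}
step 5 deliver 4→2: 2={lead,b=7,log=-}
step 6 deliver 2→0: 0={foll,b=7,log=-}
step 7 deliver 0→2: —
step 8 propose(2,'p'): —
step 9 deliver 2→1: 1={foll,b=7,log=-}
step 10 deliver 1→2: —
step 11 deliver 2→4: 4={foll,b=7,log=p}
step 12 propose(2,'r'): —
step 13 deliver 2→1: 1={foll,b=7,log=p}
step 14 deliver 2→1: 1={foll,b=7,log=p,r}
step 15 deliver 3→1: —
step 16 deliver 1→2: —
step 17 timeout(3): 3={cand,b=13,log=-}
step 18 timeout(2): 2={cand,b=12,log=-}
step 19 timeout(2): 2={cand,b=17,log=-}
step 20 timeout(4): 4={cand,b=14,log=p}
step 21 crash(0): 0={✗foll,b=7,log=-}
step 22 timeout(0): —
step 23 timeout(4): 4={cand,b=19,log=p}
step 24 deliver 1→3: —
step 25 deliver 3→1: 1={foll,b=13,log=p,r}

yes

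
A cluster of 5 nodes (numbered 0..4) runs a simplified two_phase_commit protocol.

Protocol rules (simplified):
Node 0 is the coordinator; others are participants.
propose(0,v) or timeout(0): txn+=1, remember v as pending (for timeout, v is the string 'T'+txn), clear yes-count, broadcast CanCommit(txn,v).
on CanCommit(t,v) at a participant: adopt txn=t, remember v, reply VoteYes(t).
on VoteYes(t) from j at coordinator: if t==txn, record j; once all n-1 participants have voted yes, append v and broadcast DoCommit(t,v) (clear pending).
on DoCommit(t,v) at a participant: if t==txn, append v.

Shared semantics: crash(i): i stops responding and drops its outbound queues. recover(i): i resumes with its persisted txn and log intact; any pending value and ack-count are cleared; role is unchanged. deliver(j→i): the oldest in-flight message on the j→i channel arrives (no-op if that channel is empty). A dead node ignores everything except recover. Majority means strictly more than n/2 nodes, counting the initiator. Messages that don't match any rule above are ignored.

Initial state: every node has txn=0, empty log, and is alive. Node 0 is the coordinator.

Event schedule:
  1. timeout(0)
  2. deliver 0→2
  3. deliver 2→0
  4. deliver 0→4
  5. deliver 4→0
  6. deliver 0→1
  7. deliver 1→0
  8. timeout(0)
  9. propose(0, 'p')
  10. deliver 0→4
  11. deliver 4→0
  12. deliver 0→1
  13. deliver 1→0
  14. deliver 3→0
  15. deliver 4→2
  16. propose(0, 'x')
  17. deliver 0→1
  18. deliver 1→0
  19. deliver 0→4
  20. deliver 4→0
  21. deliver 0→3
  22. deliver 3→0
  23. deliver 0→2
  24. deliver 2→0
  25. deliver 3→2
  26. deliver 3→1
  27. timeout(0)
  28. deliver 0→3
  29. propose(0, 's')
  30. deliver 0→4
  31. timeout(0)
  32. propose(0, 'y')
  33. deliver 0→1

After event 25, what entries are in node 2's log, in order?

1. timeout(0):  <0:coor t1 ->
2. deliver 0→2:  <2:part t1 ->
3. deliver 2→0:  nop
4. deliver 0→4:  <4:part t1 ->
5. deliver 4→0:  nop
6. deliver 0→1:  <1:part t1 ->
7. deliver 1→0:  nop
8. timeout(0):  <0:coor t2 ->
9. propose(0,'p'):  <0:coor t3 ->
10. deliver 0→4:  <4:part t2 ->
11. deliver 4→0:  nop
12. deliver 0→1:  <1:part t2 ->
13. deliver 1→0:  nop
14. deliver 3→0:  nop
15. deliver 4→2:  nop
16. propose(0,'x'):  <0:coor t4 ->
17. deliver 0→1:  <1:part t3 ->
18. deliver 1→0:  nop
19. deliver 0→4:  <4:part t3 ->
20. deliver 4→0:  nop
21. deliver 0→3:  <3:part t1 ->
22. deliver 3→0:  nop
23. deliver 0→2:  <2:part t2 ->
24. deliver 2→0:  nop
25. deliver 3→2:  nop

empty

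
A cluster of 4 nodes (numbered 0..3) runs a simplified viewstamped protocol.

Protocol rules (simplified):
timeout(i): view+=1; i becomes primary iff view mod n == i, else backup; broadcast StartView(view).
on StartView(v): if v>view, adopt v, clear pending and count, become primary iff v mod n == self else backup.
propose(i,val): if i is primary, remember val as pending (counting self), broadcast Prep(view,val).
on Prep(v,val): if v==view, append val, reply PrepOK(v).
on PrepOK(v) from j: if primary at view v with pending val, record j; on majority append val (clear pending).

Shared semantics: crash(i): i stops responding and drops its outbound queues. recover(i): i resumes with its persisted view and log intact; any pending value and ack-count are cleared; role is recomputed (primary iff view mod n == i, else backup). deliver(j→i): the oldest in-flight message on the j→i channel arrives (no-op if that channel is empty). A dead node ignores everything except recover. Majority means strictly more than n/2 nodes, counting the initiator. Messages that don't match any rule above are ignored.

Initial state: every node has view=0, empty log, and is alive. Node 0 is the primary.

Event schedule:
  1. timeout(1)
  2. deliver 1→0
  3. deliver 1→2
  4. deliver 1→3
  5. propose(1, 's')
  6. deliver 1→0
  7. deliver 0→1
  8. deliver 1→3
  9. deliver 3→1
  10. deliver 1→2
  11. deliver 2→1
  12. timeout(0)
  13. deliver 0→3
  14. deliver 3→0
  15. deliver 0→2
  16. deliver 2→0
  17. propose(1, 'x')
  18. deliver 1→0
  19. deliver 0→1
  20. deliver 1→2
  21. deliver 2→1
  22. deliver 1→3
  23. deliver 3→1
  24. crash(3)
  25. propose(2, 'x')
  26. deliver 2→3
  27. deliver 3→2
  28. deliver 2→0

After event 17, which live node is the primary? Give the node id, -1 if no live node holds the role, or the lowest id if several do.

1

[1] timeout(1) → N1(prim v1 [-])
[2] deliver 1→0 → N0(back v1 [-])
[3] deliver 1→2 → N2(back v1 [-])
[4] deliver 1→3 → N3(back v1 [-])
[5] propose(1,'s') → ∅
[6] deliver 1→0 → N0(back v1 [s])
[7] deliver 0→1 → ∅
[8] deliver 1→3 → N3(back v1 [s])
[9] deliver 3→1 → N1(prim v1 [s])
[10] deliver 1→2 → N2(back v1 [s])
[11] deliver 2→1 → ∅
[12] timeout(0) → N0(back v2 [s])
[13] deliver 0→3 → N3(back v2 [s])
[14] deliver 3→0 → ∅
[15] deliver 0→2 → N2(prim v2 [s])
[16] deliver 2→0 → ∅
[17] propose(1,'x') → ∅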